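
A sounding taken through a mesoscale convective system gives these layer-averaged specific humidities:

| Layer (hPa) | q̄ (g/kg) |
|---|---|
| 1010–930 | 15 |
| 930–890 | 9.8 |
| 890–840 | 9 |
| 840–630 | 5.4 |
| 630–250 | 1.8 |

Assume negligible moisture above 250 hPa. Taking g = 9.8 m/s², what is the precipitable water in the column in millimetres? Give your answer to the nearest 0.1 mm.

Precipitable water is the column-integrated vapour mass per unit area: PW = (1/g) Σ q̄ Δp, with q in kg/kg and Δp in Pa (1 kg/m² of water = 1 mm).
Layer 1010–930 hPa: Δp = 80 hPa = 8000 Pa, q̄ = 0.015 kg/kg → 0.015 × 8000 / 9.8 = 12.24 mm
Layer 930–890 hPa: Δp = 40 hPa = 4000 Pa, q̄ = 0.0098 kg/kg → 0.0098 × 4000 / 9.8 = 4.00 mm
Layer 890–840 hPa: Δp = 50 hPa = 5000 Pa, q̄ = 0.009 kg/kg → 0.009 × 5000 / 9.8 = 4.59 mm
Layer 840–630 hPa: Δp = 210 hPa = 21000 Pa, q̄ = 0.0054 kg/kg → 0.0054 × 21000 / 9.8 = 11.57 mm
Layer 630–250 hPa: Δp = 380 hPa = 38000 Pa, q̄ = 0.0018 kg/kg → 0.0018 × 38000 / 9.8 = 6.98 mm
PW = 12.24 + 4.00 + 4.59 + 11.57 + 6.98 = 39.38 ≈ 39.4 mm.

PW ≈ 39.4 mm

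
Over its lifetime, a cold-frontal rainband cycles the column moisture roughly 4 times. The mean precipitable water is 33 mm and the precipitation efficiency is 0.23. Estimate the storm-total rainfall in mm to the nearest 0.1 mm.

Each cycle deposits ε × PW = 0.23 × 33 = 7.59 mm.
Over 4 cycles: 4 × 7.59 = 30.4 mm.

rainfall ≈ 30.4 mm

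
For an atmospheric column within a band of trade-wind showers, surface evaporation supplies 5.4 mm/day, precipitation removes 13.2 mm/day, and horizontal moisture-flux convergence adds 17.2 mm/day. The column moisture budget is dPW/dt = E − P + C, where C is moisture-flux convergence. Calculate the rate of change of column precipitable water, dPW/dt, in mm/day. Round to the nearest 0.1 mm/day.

dPW/dt ≈ 9.4 mm/day

dPW/dt = E − P + C = 5.4 − 13.2 + (17.2) = 9.4 mm/day.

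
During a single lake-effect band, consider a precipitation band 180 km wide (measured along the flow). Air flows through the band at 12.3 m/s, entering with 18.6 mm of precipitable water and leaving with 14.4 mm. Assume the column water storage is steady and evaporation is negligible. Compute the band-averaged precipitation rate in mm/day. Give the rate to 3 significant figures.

R ≈ 24.8 mm/day

Column moisture flux per unit crosswind length is F = V × PW.
Inflow: F_in = 12.3 × 18.6 = 228.78 mm·m/s
Outflow: F_out = 12.3 × 14.4 = 177.12 mm·m/s
Steady-state rate R = (F_in − F_out)/L = (228.78 − 177.12) / 180000 m = 2.870e-04 mm/s.
R = 2.870e-04 × 3600 × 24 = 24.8 mm/day.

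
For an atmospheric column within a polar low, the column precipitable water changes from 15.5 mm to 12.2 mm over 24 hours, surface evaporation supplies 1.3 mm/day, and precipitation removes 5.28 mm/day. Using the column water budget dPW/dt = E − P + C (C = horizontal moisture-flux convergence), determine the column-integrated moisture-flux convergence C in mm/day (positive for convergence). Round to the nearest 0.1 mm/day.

dPW/dt = (12.2 − 15.5) mm / (24/24 day) = -3.300 mm/day.
C = dPW/dt − E + P = (-3.300) − 1.3 + 5.28 = 0.7 mm/day.

C ≈ 0.7 mm/day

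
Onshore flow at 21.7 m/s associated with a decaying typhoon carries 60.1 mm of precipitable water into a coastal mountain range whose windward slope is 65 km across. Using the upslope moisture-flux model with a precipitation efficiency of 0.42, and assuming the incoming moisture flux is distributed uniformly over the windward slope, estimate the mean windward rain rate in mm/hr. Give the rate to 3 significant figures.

R ≈ 30.3 mm/hr

Incoming column moisture flux per unit ridge length: F = V × PW = 21.7 × 60.1 = 1304.17 mm·m/s.
Spread over the 65 km slope with efficiency ε = 0.42: R = ε·F/W = 0.42 × 1304.17 / 65000 m = 8.427e-03 mm/s.
R = 8.427e-03 × 3600 = 30.3 mm/hr.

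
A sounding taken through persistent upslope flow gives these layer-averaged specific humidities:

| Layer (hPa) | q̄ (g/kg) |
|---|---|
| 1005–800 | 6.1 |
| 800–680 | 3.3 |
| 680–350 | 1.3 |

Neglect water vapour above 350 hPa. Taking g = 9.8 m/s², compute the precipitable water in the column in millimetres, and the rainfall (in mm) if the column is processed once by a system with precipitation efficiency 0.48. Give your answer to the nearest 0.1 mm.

Precipitable water is the column-integrated vapour mass per unit area: PW = (1/g) Σ q̄ Δp, with q in kg/kg and Δp in Pa (1 kg/m² of water = 1 mm).
Layer 1005–800 hPa: Δp = 205 hPa = 20500 Pa, q̄ = 0.0061 kg/kg → 0.0061 × 20500 / 9.8 = 12.76 mm
Layer 800–680 hPa: Δp = 120 hPa = 12000 Pa, q̄ = 0.0033 kg/kg → 0.0033 × 12000 / 9.8 = 4.04 mm
Layer 680–350 hPa: Δp = 330 hPa = 33000 Pa, q̄ = 0.0013 kg/kg → 0.0013 × 33000 / 9.8 = 4.38 mm
PW = 12.76 + 4.04 + 4.38 = 21.18 ≈ 21.2 mm.
Rainfall = ε × PW = 0.48 × 21.2 = 10.2 mm.

PW ≈ 21.2 mm; rainfall ≈ 10.2 mm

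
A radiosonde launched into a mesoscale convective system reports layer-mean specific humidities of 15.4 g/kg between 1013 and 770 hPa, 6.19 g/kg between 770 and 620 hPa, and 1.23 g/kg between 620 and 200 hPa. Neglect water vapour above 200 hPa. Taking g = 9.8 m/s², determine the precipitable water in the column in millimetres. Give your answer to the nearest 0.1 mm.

Precipitable water is the column-integrated vapour mass per unit area: PW = (1/g) Σ q̄ Δp, with q in kg/kg and Δp in Pa (1 kg/m² of water = 1 mm).
Layer 1013–770 hPa: Δp = 243 hPa = 24300 Pa, q̄ = 0.0154 kg/kg → 0.0154 × 24300 / 9.8 = 38.19 mm
Layer 770–620 hPa: Δp = 150 hPa = 15000 Pa, q̄ = 0.00619 kg/kg → 0.00619 × 15000 / 9.8 = 9.47 mm
Layer 620–200 hPa: Δp = 420 hPa = 42000 Pa, q̄ = 0.00123 kg/kg → 0.00123 × 42000 / 9.8 = 5.27 mm
PW = 38.19 + 9.47 + 5.27 = 52.93 ≈ 52.9 mm.

PW ≈ 52.9 mm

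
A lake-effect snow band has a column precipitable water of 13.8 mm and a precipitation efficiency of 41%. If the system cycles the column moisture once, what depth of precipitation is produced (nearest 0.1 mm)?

precipitation ≈ 5.7 mm

Precipitation = ε × PW = 0.41 × 13.8 = 5.7 mm.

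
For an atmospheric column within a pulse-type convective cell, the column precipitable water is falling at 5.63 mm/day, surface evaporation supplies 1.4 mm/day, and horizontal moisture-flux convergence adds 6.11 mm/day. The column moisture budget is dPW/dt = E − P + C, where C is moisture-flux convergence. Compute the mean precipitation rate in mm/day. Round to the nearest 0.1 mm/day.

dPW/dt = -5.63 mm/day.
P = E + C − dPW/dt = 1.4 + (6.11) − (-5.63) = 13.1 mm/day.

P ≈ 13.1 mm/day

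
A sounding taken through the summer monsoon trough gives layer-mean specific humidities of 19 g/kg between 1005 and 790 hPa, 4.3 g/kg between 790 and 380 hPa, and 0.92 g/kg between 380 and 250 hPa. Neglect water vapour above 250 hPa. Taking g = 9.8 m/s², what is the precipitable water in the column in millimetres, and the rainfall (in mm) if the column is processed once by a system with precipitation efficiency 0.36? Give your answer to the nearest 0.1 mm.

Precipitable water is the column-integrated vapour mass per unit area: PW = (1/g) Σ q̄ Δp, with q in kg/kg and Δp in Pa (1 kg/m² of water = 1 mm).
Layer 1005–790 hPa: Δp = 215 hPa = 21500 Pa, q̄ = 0.019 kg/kg → 0.019 × 21500 / 9.8 = 41.68 mm
Layer 790–380 hPa: Δp = 410 hPa = 41000 Pa, q̄ = 0.0043 kg/kg → 0.0043 × 41000 / 9.8 = 17.99 mm
Layer 380–250 hPa: Δp = 130 hPa = 13000 Pa, q̄ = 0.00092 kg/kg → 0.00092 × 13000 / 9.8 = 1.22 mm
PW = 41.68 + 17.99 + 1.22 = 60.89 ≈ 60.9 mm.
Rainfall = ε × PW = 0.36 × 60.9 = 21.9 mm.

PW ≈ 60.9 mm; rainfall ≈ 21.9 mm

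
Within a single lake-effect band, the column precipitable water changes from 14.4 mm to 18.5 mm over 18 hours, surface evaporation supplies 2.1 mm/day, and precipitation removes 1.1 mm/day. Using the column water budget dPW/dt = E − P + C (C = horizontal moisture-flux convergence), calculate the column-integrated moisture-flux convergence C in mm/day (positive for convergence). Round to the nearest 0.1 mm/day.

dPW/dt = (18.5 − 14.4) mm / (18/24 day) = +5.467 mm/day.
C = dPW/dt − E + P = (+5.467) − 2.1 + 1.1 = 4.5 mm/day.

C ≈ 4.5 mm/day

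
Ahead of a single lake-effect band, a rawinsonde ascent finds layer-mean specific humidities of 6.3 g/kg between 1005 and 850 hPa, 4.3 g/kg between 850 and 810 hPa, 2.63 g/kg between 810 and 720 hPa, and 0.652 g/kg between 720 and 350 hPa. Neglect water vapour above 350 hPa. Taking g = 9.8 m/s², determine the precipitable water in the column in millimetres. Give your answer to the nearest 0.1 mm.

Precipitable water is the column-integrated vapour mass per unit area: PW = (1/g) Σ q̄ Δp, with q in kg/kg and Δp in Pa (1 kg/m² of water = 1 mm).
Layer 1005–850 hPa: Δp = 155 hPa = 15500 Pa, q̄ = 0.0063 kg/kg → 0.0063 × 15500 / 9.8 = 9.96 mm
Layer 850–810 hPa: Δp = 40 hPa = 4000 Pa, q̄ = 0.0043 kg/kg → 0.0043 × 4000 / 9.8 = 1.76 mm
Layer 810–720 hPa: Δp = 90 hPa = 9000 Pa, q̄ = 0.00263 kg/kg → 0.00263 × 9000 / 9.8 = 2.42 mm
Layer 720–350 hPa: Δp = 370 hPa = 37000 Pa, q̄ = 0.000652 kg/kg → 0.000652 × 37000 / 9.8 = 2.46 mm
PW = 9.96 + 1.76 + 2.42 + 2.46 = 16.60 ≈ 16.6 mm.

PW ≈ 16.6 mm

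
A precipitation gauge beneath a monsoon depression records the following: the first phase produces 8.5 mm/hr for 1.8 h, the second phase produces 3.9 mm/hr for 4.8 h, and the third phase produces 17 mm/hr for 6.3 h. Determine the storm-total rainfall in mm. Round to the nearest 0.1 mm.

total ≈ 141.1 mm

Total = Σ Rᵢ Δtᵢ = 8.5 × 1.8 + 3.9 × 4.8 + 17 × 6.3
      = 15.3 + 18.72 + 107.1 = 141.1 mm.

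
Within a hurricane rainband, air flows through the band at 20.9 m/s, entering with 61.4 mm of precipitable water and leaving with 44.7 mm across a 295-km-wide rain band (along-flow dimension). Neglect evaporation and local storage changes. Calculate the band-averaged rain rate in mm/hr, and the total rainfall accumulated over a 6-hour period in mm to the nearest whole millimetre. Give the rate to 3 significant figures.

Column moisture flux per unit crosswind length is F = V × PW.
Inflow: F_in = 20.9 × 61.4 = 1283.26 mm·m/s
Outflow: F_out = 20.9 × 44.7 = 934.23 mm·m/s
Steady-state rate R = (F_in − F_out)/L = (1283.26 − 934.23) / 295000 m = 1.183e-03 mm/s.
R = 1.183e-03 × 3600 = 4.26 mm/hr.
Over 6 h: total = 4.26 × 6 = 25.56 ≈ 26 mm.

R ≈ 4.26 mm/hr; total ≈ 26 mm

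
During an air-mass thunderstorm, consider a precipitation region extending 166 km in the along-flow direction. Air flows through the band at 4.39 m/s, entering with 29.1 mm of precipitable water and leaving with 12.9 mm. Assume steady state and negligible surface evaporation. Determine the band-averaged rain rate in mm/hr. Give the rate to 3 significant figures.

R ≈ 1.54 mm/hr

Column moisture flux per unit crosswind length is F = V × PW.
Inflow: F_in = 4.39 × 29.1 = 127.749 mm·m/s
Outflow: F_out = 4.39 × 12.9 = 56.631 mm·m/s
Steady-state rate R = (F_in − F_out)/L = (127.749 − 56.631) / 166000 m = 4.284e-04 mm/s.
R = 4.284e-04 × 3600 = 1.54 mm/hr.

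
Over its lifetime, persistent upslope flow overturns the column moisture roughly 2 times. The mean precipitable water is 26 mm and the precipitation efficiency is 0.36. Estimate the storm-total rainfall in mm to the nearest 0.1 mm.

rainfall ≈ 18.7 mm

Each cycle deposits ε × PW = 0.36 × 26 = 9.36 mm.
Over 2 cycles: 2 × 9.36 = 18.7 mm.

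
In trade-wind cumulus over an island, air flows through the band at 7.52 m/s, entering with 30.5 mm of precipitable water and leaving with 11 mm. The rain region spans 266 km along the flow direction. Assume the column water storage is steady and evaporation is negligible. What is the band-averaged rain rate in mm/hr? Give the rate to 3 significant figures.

R ≈ 1.98 mm/hr

Column moisture flux per unit crosswind length is F = V × PW.
Inflow: F_in = 7.52 × 30.5 = 229.36 mm·m/s
Outflow: F_out = 7.52 × 11 = 82.72 mm·m/s
Steady-state rate R = (F_in − F_out)/L = (229.36 − 82.72) / 266000 m = 5.513e-04 mm/s.
R = 5.513e-04 × 3600 = 1.98 mm/hr.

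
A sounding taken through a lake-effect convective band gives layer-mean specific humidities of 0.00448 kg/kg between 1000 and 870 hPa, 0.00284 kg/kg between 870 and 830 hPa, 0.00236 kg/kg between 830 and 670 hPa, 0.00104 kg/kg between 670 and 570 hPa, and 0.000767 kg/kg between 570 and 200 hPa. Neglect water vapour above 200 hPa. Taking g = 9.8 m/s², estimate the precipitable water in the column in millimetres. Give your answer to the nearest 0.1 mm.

PW ≈ 14.9 mm

Precipitable water is the column-integrated vapour mass per unit area: PW = (1/g) Σ q̄ Δp, with q in kg/kg and Δp in Pa (1 kg/m² of water = 1 mm).
Layer 1000–870 hPa: Δp = 130 hPa = 13000 Pa, q̄ = 0.00448 kg/kg → 0.00448 × 13000 / 9.8 = 5.94 mm
Layer 870–830 hPa: Δp = 40 hPa = 4000 Pa, q̄ = 0.00284 kg/kg → 0.00284 × 4000 / 9.8 = 1.16 mm
Layer 830–670 hPa: Δp = 160 hPa = 16000 Pa, q̄ = 0.00236 kg/kg → 0.00236 × 16000 / 9.8 = 3.85 mm
Layer 670–570 hPa: Δp = 100 hPa = 10000 Pa, q̄ = 0.00104 kg/kg → 0.00104 × 10000 / 9.8 = 1.06 mm
Layer 570–200 hPa: Δp = 370 hPa = 37000 Pa, q̄ = 0.000767 kg/kg → 0.000767 × 37000 / 9.8 = 2.90 mm
PW = 5.94 + 1.16 + 3.85 + 1.06 + 2.90 = 14.91 ≈ 14.9 mm.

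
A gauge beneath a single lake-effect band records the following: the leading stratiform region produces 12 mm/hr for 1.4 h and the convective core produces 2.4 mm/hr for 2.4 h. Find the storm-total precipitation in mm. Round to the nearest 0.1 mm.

total ≈ 22.6 mm

Total = Σ Rᵢ Δtᵢ = 12 × 1.4 + 2.4 × 2.4
      = 16.8 + 5.76 = 22.6 mm.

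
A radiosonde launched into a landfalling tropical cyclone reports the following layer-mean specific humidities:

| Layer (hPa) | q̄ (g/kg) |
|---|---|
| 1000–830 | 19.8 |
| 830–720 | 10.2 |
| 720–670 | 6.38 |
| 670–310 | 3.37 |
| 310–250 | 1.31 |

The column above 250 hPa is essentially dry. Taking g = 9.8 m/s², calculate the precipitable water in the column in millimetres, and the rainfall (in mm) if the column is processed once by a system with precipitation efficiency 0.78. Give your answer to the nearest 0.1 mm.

PW ≈ 62.2 mm; rainfall ≈ 48.5 mm

Precipitable water is the column-integrated vapour mass per unit area: PW = (1/g) Σ q̄ Δp, with q in kg/kg and Δp in Pa (1 kg/m² of water = 1 mm).
Layer 1000–830 hPa: Δp = 170 hPa = 17000 Pa, q̄ = 0.0198 kg/kg → 0.0198 × 17000 / 9.8 = 34.35 mm
Layer 830–720 hPa: Δp = 110 hPa = 11000 Pa, q̄ = 0.0102 kg/kg → 0.0102 × 11000 / 9.8 = 11.45 mm
Layer 720–670 hPa: Δp = 50 hPa = 5000 Pa, q̄ = 0.00638 kg/kg → 0.00638 × 5000 / 9.8 = 3.26 mm
Layer 670–310 hPa: Δp = 360 hPa = 36000 Pa, q̄ = 0.00337 kg/kg → 0.00337 × 36000 / 9.8 = 12.38 mm
Layer 310–250 hPa: Δp = 60 hPa = 6000 Pa, q̄ = 0.00131 kg/kg → 0.00131 × 6000 / 9.8 = 0.80 mm
PW = 34.35 + 11.45 + 3.26 + 12.38 + 0.80 = 62.24 ≈ 62.2 mm.
Rainfall = ε × PW = 0.78 × 62.2 = 48.5 mm.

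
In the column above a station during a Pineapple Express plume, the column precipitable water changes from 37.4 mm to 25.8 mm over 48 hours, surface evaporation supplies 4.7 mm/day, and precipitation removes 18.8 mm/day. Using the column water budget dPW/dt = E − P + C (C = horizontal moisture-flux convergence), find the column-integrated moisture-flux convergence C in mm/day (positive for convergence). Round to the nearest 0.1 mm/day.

dPW/dt = (25.8 − 37.4) mm / (48/24 day) = -5.800 mm/day.
C = dPW/dt − E + P = (-5.800) − 4.7 + 18.8 = 8.3 mm/day.

C ≈ 8.3 mm/day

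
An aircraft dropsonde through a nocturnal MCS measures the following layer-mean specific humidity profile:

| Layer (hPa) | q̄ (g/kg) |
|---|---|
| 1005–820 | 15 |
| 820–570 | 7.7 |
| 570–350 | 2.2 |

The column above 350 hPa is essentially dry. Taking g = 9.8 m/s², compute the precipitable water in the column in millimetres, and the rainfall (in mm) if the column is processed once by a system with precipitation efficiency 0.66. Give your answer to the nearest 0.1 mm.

PW ≈ 52.9 mm; rainfall ≈ 34.9 mm

Precipitable water is the column-integrated vapour mass per unit area: PW = (1/g) Σ q̄ Δp, with q in kg/kg and Δp in Pa (1 kg/m² of water = 1 mm).
Layer 1005–820 hPa: Δp = 185 hPa = 18500 Pa, q̄ = 0.015 kg/kg → 0.015 × 18500 / 9.8 = 28.32 mm
Layer 820–570 hPa: Δp = 250 hPa = 25000 Pa, q̄ = 0.0077 kg/kg → 0.0077 × 25000 / 9.8 = 19.64 mm
Layer 570–350 hPa: Δp = 220 hPa = 22000 Pa, q̄ = 0.0022 kg/kg → 0.0022 × 22000 / 9.8 = 4.94 mm
PW = 28.32 + 19.64 + 4.94 = 52.90 ≈ 52.9 mm.
Rainfall = ε × PW = 0.66 × 52.9 = 34.9 mm.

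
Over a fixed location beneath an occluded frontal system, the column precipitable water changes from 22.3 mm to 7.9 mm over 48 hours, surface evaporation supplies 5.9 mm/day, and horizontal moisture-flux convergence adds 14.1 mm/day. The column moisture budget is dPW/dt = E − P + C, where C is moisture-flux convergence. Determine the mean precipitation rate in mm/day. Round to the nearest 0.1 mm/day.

dPW/dt = (7.9 − 22.3) mm / (48/24 day) = -7.200 mm/day.
P = E + C − dPW/dt = 5.9 + (14.1) − (-7.200) = 27.2 mm/day.

P ≈ 27.2 mm/day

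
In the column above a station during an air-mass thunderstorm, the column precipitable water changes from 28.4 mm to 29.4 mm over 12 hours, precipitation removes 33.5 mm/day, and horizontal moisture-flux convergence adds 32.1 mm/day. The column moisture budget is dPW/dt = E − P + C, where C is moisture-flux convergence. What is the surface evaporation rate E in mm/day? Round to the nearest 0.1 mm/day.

E ≈ 3.4 mm/day

dPW/dt = (29.4 − 28.4) mm / (12/24 day) = +2.000 mm/day.
E = dPW/dt + P − C = (+2.000) + 33.5 − (32.1) = 3.4 mm/day.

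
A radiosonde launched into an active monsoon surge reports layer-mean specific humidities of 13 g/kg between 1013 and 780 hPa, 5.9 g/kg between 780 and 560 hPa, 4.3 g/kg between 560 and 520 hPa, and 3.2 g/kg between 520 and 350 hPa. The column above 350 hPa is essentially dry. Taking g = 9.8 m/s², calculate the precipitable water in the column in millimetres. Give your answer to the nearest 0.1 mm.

Precipitable water is the column-integrated vapour mass per unit area: PW = (1/g) Σ q̄ Δp, with q in kg/kg and Δp in Pa (1 kg/m² of water = 1 mm).
Layer 1013–780 hPa: Δp = 233 hPa = 23300 Pa, q̄ = 0.013 kg/kg → 0.013 × 23300 / 9.8 = 30.91 mm
Layer 780–560 hPa: Δp = 220 hPa = 22000 Pa, q̄ = 0.0059 kg/kg → 0.0059 × 22000 / 9.8 = 13.24 mm
Layer 560–520 hPa: Δp = 40 hPa = 4000 Pa, q̄ = 0.0043 kg/kg → 0.0043 × 4000 / 9.8 = 1.76 mm
Layer 520–350 hPa: Δp = 170 hPa = 17000 Pa, q̄ = 0.0032 kg/kg → 0.0032 × 17000 / 9.8 = 5.55 mm
PW = 30.91 + 13.24 + 1.76 + 5.55 = 51.46 ≈ 51.5 mm.

PW ≈ 51.5 mm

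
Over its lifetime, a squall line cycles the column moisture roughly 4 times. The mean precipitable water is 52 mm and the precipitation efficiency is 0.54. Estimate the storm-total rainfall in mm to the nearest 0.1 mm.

Each cycle deposits ε × PW = 0.54 × 52 = 28.08 mm.
Over 4 cycles: 4 × 28.08 = 112.3 mm.

rainfall ≈ 112.3 mm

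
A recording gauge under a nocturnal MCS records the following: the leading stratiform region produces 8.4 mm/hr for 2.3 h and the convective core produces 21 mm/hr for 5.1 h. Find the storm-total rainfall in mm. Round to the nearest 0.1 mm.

total ≈ 126.4 mm

Total = Σ Rᵢ Δtᵢ = 8.4 × 2.3 + 21 × 5.1
      = 19.32 + 107.1 = 126.4 mm.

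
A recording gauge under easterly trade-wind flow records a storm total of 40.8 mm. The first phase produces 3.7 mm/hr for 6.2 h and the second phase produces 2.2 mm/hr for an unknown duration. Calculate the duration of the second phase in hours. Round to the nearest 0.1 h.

Known phases: 3.7 × 6.2 = 22.94 mm.
Remaining depth = 40.8 − 22.94 = 17.86 mm.
Duration = 17.86 / 2.2 = 8.1 h.

duration ≈ 8.1 h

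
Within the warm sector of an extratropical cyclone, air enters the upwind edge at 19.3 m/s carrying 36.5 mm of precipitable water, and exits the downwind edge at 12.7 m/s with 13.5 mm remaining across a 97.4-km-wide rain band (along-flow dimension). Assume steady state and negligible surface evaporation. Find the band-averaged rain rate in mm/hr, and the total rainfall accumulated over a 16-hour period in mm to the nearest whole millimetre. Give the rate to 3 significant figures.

Column moisture flux per unit crosswind length is F = V × PW.
Inflow: F_in = 19.3 × 36.5 = 704.45 mm·m/s
Outflow: F_out = 12.7 × 13.5 = 171.45 mm·m/s
Steady-state rate R = (F_in − F_out)/L = (704.45 − 171.45) / 97400 m = 5.472e-03 mm/s.
R = 5.472e-03 × 3600 = 19.7 mm/hr.
Over 16 h: total = 19.7 × 16 = 315.2 ≈ 315 mm.

R ≈ 19.7 mm/hr; total ≈ 315 mm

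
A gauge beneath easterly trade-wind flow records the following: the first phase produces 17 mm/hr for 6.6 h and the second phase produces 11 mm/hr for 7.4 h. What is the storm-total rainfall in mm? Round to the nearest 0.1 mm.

Total = Σ Rᵢ Δtᵢ = 17 × 6.6 + 11 × 7.4
      = 112.2 + 81.4 = 193.6 mm.

total ≈ 193.6 mm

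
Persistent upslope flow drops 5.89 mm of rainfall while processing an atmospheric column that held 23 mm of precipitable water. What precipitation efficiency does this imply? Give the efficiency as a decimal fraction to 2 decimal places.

ε ≈ 0.26

ε = rainfall / PW = 5.89 / 23 = 0.26.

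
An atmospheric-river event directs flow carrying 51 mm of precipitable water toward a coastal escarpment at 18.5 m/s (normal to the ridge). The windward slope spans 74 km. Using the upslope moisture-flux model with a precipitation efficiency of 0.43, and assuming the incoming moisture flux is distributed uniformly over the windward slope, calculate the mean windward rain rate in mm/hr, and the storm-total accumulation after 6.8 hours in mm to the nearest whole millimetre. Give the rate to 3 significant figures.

R ≈ 19.7 mm/hr; total ≈ 134 mm

Incoming column moisture flux per unit ridge length: F = V × PW = 18.5 × 51 = 943.5 mm·m/s.
Spread over the 74 km slope with efficiency ε = 0.43: R = ε·F/W = 0.43 × 943.5 / 74000 m = 5.482e-03 mm/s.
R = 5.482e-03 × 3600 = 19.7 mm/hr.
Over 6.8 h: total = 19.7 × 6.8 = 133.96 ≈ 134 mm.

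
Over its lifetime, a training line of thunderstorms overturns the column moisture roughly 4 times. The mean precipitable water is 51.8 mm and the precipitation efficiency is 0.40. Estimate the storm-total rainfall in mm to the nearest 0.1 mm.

Each cycle deposits ε × PW = 0.40 × 51.8 = 20.72 mm.
Over 4 cycles: 4 × 20.72 = 82.9 mm.

rainfall ≈ 82.9 mm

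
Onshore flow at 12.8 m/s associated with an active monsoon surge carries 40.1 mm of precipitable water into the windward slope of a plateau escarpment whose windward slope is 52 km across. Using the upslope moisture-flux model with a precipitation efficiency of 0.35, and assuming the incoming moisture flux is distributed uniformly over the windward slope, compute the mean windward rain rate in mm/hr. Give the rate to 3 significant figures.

R ≈ 12.4 mm/hr

Incoming column moisture flux per unit ridge length: F = V × PW = 12.8 × 40.1 = 513.28 mm·m/s.
Spread over the 52 km slope with efficiency ε = 0.35: R = ε·F/W = 0.35 × 513.28 / 52000 m = 3.455e-03 mm/s.
R = 3.455e-03 × 3600 = 12.4 mm/hr.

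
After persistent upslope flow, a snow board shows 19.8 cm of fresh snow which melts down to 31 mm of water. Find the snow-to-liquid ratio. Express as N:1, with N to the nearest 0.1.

Ratio = snow depth / SWE = 198 mm / 31 mm = 6.4, i.e. 6.4:1.

ratio ≈ 6.4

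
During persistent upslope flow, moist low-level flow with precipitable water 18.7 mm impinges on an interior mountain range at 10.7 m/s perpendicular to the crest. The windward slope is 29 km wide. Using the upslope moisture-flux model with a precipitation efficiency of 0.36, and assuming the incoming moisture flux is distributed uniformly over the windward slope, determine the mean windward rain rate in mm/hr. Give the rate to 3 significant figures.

Incoming column moisture flux per unit ridge length: F = V × PW = 10.7 × 18.7 = 200.09 mm·m/s.
Spread over the 29 km slope with efficiency ε = 0.36: R = ε·F/W = 0.36 × 200.09 / 29000 m = 2.484e-03 mm/s.
R = 2.484e-03 × 3600 = 8.94 mm/hr.

R ≈ 8.94 mm/hr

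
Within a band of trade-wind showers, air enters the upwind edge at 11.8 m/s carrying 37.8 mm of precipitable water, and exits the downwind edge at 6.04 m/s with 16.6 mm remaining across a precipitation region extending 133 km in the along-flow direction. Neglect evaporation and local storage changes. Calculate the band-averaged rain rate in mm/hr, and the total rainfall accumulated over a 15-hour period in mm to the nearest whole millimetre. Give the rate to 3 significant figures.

Column moisture flux per unit crosswind length is F = V × PW.
Inflow: F_in = 11.8 × 37.8 = 446.04 mm·m/s
Outflow: F_out = 6.04 × 16.6 = 100.264 mm·m/s
Steady-state rate R = (F_in − F_out)/L = (446.04 − 100.264) / 133000 m = 2.600e-03 mm/s.
R = 2.600e-03 × 3600 = 9.36 mm/hr.
Over 15 h: total = 9.36 × 15 = 140.4 ≈ 140 mm.

R ≈ 9.36 mm/hr; total ≈ 140 mm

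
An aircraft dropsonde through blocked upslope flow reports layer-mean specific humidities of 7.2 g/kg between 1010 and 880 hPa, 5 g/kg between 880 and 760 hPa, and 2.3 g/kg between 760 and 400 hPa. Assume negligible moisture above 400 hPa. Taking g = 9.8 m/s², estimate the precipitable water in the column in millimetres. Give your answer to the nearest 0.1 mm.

Precipitable water is the column-integrated vapour mass per unit area: PW = (1/g) Σ q̄ Δp, with q in kg/kg and Δp in Pa (1 kg/m² of water = 1 mm).
Layer 1010–880 hPa: Δp = 130 hPa = 13000 Pa, q̄ = 0.0072 kg/kg → 0.0072 × 13000 / 9.8 = 9.55 mm
Layer 880–760 hPa: Δp = 120 hPa = 12000 Pa, q̄ = 0.005 kg/kg → 0.005 × 12000 / 9.8 = 6.12 mm
Layer 760–400 hPa: Δp = 360 hPa = 36000 Pa, q̄ = 0.0023 kg/kg → 0.0023 × 36000 / 9.8 = 8.45 mm
PW = 9.55 + 6.12 + 8.45 = 24.12 ≈ 24.1 mm.

PW ≈ 24.1 mm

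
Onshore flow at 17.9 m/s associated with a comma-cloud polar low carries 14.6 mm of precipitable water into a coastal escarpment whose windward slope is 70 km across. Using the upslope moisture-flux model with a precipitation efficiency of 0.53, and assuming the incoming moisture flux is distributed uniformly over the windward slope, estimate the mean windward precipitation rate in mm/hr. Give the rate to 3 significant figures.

Incoming column moisture flux per unit ridge length: F = V × PW = 17.9 × 14.6 = 261.34 mm·m/s.
Spread over the 70 km slope with efficiency ε = 0.53: R = ε·F/W = 0.53 × 261.34 / 70000 m = 1.979e-03 mm/s.
R = 1.979e-03 × 3600 = 7.12 mm/hr.

R ≈ 7.12 mm/hr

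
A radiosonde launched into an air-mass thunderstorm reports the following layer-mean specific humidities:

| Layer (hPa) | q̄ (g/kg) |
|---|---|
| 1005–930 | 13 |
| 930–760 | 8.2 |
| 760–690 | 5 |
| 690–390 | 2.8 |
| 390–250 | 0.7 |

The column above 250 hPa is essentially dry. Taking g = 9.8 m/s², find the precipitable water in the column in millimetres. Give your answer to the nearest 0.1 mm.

Precipitable water is the column-integrated vapour mass per unit area: PW = (1/g) Σ q̄ Δp, with q in kg/kg and Δp in Pa (1 kg/m² of water = 1 mm).
Layer 1005–930 hPa: Δp = 75 hPa = 7500 Pa, q̄ = 0.013 kg/kg → 0.013 × 7500 / 9.8 = 9.95 mm
Layer 930–760 hPa: Δp = 170 hPa = 17000 Pa, q̄ = 0.0082 kg/kg → 0.0082 × 17000 / 9.8 = 14.22 mm
Layer 760–690 hPa: Δp = 70 hPa = 7000 Pa, q̄ = 0.005 kg/kg → 0.005 × 7000 / 9.8 = 3.57 mm
Layer 690–390 hPa: Δp = 300 hPa = 30000 Pa, q̄ = 0.0028 kg/kg → 0.0028 × 30000 / 9.8 = 8.57 mm
Layer 390–250 hPa: Δp = 140 hPa = 14000 Pa, q̄ = 0.0007 kg/kg → 0.0007 × 14000 / 9.8 = 1.00 mm
PW = 9.95 + 14.22 + 3.57 + 8.57 + 1.00 = 37.31 ≈ 37.3 mm.

PW ≈ 37.3 mm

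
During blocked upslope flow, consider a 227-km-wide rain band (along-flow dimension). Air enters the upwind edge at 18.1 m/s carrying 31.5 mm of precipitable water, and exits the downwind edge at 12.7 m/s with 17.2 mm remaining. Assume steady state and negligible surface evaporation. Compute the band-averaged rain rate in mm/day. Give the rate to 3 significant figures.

Column moisture flux per unit crosswind length is F = V × PW.
Inflow: F_in = 18.1 × 31.5 = 570.15 mm·m/s
Outflow: F_out = 12.7 × 17.2 = 218.44 mm·m/s
Steady-state rate R = (F_in − F_out)/L = (570.15 − 218.44) / 227000 m = 1.549e-03 mm/s.
R = 1.549e-03 × 3600 × 24 = 134 mm/day.

R ≈ 134 mm/day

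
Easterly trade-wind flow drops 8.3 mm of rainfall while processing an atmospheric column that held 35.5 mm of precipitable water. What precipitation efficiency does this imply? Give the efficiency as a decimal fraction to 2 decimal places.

ε = rainfall / PW = 8.3 / 35.5 = 0.23.

ε ≈ 0.23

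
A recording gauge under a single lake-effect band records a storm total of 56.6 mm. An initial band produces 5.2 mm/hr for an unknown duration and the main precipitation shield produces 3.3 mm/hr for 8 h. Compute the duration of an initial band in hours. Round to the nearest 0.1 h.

Known phases: 3.3 × 8 = 26.4 mm.
Remaining depth = 56.6 − 26.4 = 30.2 mm.
Duration = 30.2 / 5.2 = 5.8 h.

duration ≈ 5.8 h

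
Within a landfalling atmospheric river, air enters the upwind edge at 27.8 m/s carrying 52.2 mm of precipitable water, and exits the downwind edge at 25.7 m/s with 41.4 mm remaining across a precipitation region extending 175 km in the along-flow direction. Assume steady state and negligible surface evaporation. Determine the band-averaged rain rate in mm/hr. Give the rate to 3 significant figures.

R ≈ 7.96 mm/hr

Column moisture flux per unit crosswind length is F = V × PW.
Inflow: F_in = 27.8 × 52.2 = 1451.16 mm·m/s
Outflow: F_out = 25.7 × 41.4 = 1063.98 mm·m/s
Steady-state rate R = (F_in − F_out)/L = (1451.16 − 1063.98) / 175000 m = 2.212e-03 mm/s.
R = 2.212e-03 × 3600 = 7.96 mm/hr.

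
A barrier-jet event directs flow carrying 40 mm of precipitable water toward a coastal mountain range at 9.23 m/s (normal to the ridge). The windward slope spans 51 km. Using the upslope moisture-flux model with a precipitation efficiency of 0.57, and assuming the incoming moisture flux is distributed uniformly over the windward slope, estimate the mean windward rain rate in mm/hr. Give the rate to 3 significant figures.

R ≈ 14.9 mm/hr

Incoming column moisture flux per unit ridge length: F = V × PW = 9.23 × 40 = 369.2 mm·m/s.
Spread over the 51 km slope with efficiency ε = 0.57: R = ε·F/W = 0.57 × 369.2 / 51000 m = 4.126e-03 mm/s.
R = 4.126e-03 × 3600 = 14.9 mm/hr.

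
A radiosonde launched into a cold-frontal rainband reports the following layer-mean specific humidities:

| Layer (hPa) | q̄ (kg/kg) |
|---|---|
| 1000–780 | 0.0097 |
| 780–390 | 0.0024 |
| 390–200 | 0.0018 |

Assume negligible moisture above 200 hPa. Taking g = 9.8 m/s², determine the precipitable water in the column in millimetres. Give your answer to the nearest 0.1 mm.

PW ≈ 34.8 mm

Precipitable water is the column-integrated vapour mass per unit area: PW = (1/g) Σ q̄ Δp, with q in kg/kg and Δp in Pa (1 kg/m² of water = 1 mm).
Layer 1000–780 hPa: Δp = 220 hPa = 22000 Pa, q̄ = 0.0097 kg/kg → 0.0097 × 22000 / 9.8 = 21.78 mm
Layer 780–390 hPa: Δp = 390 hPa = 39000 Pa, q̄ = 0.0024 kg/kg → 0.0024 × 39000 / 9.8 = 9.55 mm
Layer 390–200 hPa: Δp = 190 hPa = 19000 Pa, q̄ = 0.0018 kg/kg → 0.0018 × 19000 / 9.8 = 3.49 mm
PW = 21.78 + 9.55 + 3.49 = 34.82 ≈ 34.8 mm.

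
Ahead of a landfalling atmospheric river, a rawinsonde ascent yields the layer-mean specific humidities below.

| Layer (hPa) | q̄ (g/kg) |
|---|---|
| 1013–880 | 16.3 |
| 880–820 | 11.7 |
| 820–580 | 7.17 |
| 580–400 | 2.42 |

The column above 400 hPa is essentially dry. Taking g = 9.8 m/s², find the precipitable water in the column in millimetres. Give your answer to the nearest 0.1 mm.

PW ≈ 51.3 mm

Precipitable water is the column-integrated vapour mass per unit area: PW = (1/g) Σ q̄ Δp, with q in kg/kg and Δp in Pa (1 kg/m² of water = 1 mm).
Layer 1013–880 hPa: Δp = 133 hPa = 13300 Pa, q̄ = 0.0163 kg/kg → 0.0163 × 13300 / 9.8 = 22.12 mm
Layer 880–820 hPa: Δp = 60 hPa = 6000 Pa, q̄ = 0.0117 kg/kg → 0.0117 × 6000 / 9.8 = 7.16 mm
Layer 820–580 hPa: Δp = 240 hPa = 24000 Pa, q̄ = 0.00717 kg/kg → 0.00717 × 24000 / 9.8 = 17.56 mm
Layer 580–400 hPa: Δp = 180 hPa = 18000 Pa, q̄ = 0.00242 kg/kg → 0.00242 × 18000 / 9.8 = 4.44 mm
PW = 22.12 + 7.16 + 17.56 + 4.44 = 51.28 ≈ 51.3 mm.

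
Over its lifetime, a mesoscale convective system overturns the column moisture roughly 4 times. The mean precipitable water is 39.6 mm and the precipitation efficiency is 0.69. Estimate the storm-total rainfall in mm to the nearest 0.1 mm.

rainfall ≈ 109.3 mm

Each cycle deposits ε × PW = 0.69 × 39.6 = 27.324 mm.
Over 4 cycles: 4 × 27.324 = 109.3 mm.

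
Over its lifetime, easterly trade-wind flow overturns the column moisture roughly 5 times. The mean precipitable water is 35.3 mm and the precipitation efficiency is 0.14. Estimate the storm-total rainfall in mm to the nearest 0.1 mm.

rainfall ≈ 24.7 mm

Each cycle deposits ε × PW = 0.14 × 35.3 = 4.942 mm.
Over 5 cycles: 5 × 4.942 = 24.7 mm.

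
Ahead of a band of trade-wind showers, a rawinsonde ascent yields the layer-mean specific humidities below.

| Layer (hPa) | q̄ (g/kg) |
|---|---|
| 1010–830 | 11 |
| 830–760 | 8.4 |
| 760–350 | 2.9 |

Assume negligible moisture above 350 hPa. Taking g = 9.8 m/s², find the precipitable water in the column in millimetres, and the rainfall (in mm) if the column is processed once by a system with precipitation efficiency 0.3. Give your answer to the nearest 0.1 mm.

PW ≈ 38.3 mm; rainfall ≈ 11.5 mm

Precipitable water is the column-integrated vapour mass per unit area: PW = (1/g) Σ q̄ Δp, with q in kg/kg and Δp in Pa (1 kg/m² of water = 1 mm).
Layer 1010–830 hPa: Δp = 180 hPa = 18000 Pa, q̄ = 0.011 kg/kg → 0.011 × 18000 / 9.8 = 20.20 mm
Layer 830–760 hPa: Δp = 70 hPa = 7000 Pa, q̄ = 0.0084 kg/kg → 0.0084 × 7000 / 9.8 = 6.00 mm
Layer 760–350 hPa: Δp = 410 hPa = 41000 Pa, q̄ = 0.0029 kg/kg → 0.0029 × 41000 / 9.8 = 12.13 mm
PW = 20.20 + 6.00 + 12.13 = 38.33 ≈ 38.3 mm.
Rainfall = ε × PW = 0.3 × 38.3 = 11.5 mm.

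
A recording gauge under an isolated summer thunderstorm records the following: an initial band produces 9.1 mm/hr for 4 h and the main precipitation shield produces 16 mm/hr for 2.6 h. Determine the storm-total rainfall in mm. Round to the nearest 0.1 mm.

total ≈ 78.0 mm

Total = Σ Rᵢ Δtᵢ = 9.1 × 4 + 16 × 2.6
      = 36.4 + 41.6 = 78.0 mm.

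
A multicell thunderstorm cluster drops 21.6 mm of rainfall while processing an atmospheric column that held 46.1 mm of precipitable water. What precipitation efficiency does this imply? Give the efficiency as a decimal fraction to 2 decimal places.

ε ≈ 0.47

ε = rainfall / PW = 21.6 / 46.1 = 0.47.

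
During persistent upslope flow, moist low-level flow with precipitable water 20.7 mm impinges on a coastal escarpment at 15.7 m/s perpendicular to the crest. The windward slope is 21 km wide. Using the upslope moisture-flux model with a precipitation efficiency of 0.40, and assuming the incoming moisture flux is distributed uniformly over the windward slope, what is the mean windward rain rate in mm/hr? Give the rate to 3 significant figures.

R ≈ 22.3 mm/hr

Incoming column moisture flux per unit ridge length: F = V × PW = 15.7 × 20.7 = 324.99 mm·m/s.
Spread over the 21 km slope with efficiency ε = 0.40: R = ε·F/W = 0.40 × 324.99 / 21000 m = 6.190e-03 mm/s.
R = 6.190e-03 × 3600 = 22.3 mm/hr.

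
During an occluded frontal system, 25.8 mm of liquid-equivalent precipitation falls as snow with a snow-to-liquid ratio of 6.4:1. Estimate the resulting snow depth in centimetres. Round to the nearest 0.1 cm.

snow depth ≈ 16.5 cm

Snow depth = liquid × ratio = 25.8 mm × 6.4 = 165.12 mm = 16.5 cm.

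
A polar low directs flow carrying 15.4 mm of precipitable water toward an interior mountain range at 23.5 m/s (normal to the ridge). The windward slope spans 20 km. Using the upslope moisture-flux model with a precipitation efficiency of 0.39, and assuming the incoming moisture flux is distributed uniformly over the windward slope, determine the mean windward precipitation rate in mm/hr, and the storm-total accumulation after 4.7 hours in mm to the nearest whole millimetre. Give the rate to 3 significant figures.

R ≈ 25.4 mm/hr; total ≈ 119 mm

Incoming column moisture flux per unit ridge length: F = V × PW = 23.5 × 15.4 = 361.9 mm·m/s.
Spread over the 20 km slope with efficiency ε = 0.39: R = ε·F/W = 0.39 × 361.9 / 20000 m = 7.057e-03 mm/s.
R = 7.057e-03 × 3600 = 25.4 mm/hr.
Over 4.7 h: total = 25.4 × 4.7 = 119.38 ≈ 119 mm.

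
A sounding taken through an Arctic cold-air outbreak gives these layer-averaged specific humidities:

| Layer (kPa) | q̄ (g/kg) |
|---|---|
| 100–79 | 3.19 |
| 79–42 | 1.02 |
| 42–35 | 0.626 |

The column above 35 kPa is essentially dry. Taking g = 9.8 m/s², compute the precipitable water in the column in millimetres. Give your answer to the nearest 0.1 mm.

PW ≈ 11.1 mm

Precipitable water is the column-integrated vapour mass per unit area: PW = (1/g) Σ q̄ Δp, with q in kg/kg and Δp in Pa (1 kg/m² of water = 1 mm).
Layer 100–79 kPa: Δp = 210 hPa = 21000 Pa, q̄ = 0.00319 kg/kg → 0.00319 × 21000 / 9.8 = 6.84 mm
Layer 79–42 kPa: Δp = 370 hPa = 37000 Pa, q̄ = 0.00102 kg/kg → 0.00102 × 37000 / 9.8 = 3.85 mm
Layer 42–35 kPa: Δp = 70 hPa = 7000 Pa, q̄ = 0.000626 kg/kg → 0.000626 × 7000 / 9.8 = 0.45 mm
PW = 6.84 + 3.85 + 0.45 = 11.14 ≈ 11.1 mm.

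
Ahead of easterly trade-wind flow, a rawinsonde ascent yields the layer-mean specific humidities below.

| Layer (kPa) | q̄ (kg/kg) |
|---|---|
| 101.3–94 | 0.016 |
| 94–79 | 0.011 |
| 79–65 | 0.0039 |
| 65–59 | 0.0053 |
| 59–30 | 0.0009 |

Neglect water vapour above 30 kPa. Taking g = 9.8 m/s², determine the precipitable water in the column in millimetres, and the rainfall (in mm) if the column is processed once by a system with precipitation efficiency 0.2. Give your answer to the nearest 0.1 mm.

Precipitable water is the column-integrated vapour mass per unit area: PW = (1/g) Σ q̄ Δp, with q in kg/kg and Δp in Pa (1 kg/m² of water = 1 mm).
Layer 101.3–94 kPa: Δp = 73 hPa = 7300 Pa, q̄ = 0.016 kg/kg → 0.016 × 7300 / 9.8 = 11.92 mm
Layer 94–79 kPa: Δp = 150 hPa = 15000 Pa, q̄ = 0.011 kg/kg → 0.011 × 15000 / 9.8 = 16.84 mm
Layer 79–65 kPa: Δp = 140 hPa = 14000 Pa, q̄ = 0.0039 kg/kg → 0.0039 × 14000 / 9.8 = 5.57 mm
Layer 65–59 kPa: Δp = 60 hPa = 6000 Pa, q̄ = 0.0053 kg/kg → 0.0053 × 6000 / 9.8 = 3.24 mm
Layer 59–30 kPa: Δp = 290 hPa = 29000 Pa, q̄ = 0.0009 kg/kg → 0.0009 × 29000 / 9.8 = 2.66 mm
PW = 11.92 + 16.84 + 5.57 + 3.24 + 2.66 = 40.23 ≈ 40.2 mm.
Rainfall = ε × PW = 0.2 × 40.2 = 8.0 mm.

PW ≈ 40.2 mm; rainfall ≈ 8.0 mm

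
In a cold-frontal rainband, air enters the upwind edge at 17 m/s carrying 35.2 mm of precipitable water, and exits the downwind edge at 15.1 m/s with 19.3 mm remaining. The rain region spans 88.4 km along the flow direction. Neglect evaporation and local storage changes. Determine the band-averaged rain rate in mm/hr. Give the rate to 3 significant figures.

R ≈ 12.5 mm/hr

Column moisture flux per unit crosswind length is F = V × PW.
Inflow: F_in = 17 × 35.2 = 598.4 mm·m/s
Outflow: F_out = 15.1 × 19.3 = 291.43 mm·m/s
Steady-state rate R = (F_in − F_out)/L = (598.4 − 291.43) / 88400 m = 3.473e-03 mm/s.
R = 3.473e-03 × 3600 = 12.5 mm/hr.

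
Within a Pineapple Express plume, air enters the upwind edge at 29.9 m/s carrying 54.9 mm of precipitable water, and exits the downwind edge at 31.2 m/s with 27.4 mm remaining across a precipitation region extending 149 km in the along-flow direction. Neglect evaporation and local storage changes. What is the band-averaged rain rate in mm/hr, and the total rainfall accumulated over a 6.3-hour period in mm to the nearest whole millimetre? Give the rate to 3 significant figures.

R ≈ 19.0 mm/hr; total ≈ 120 mm

Column moisture flux per unit crosswind length is F = V × PW.
Inflow: F_in = 29.9 × 54.9 = 1641.51 mm·m/s
Outflow: F_out = 31.2 × 27.4 = 854.88 mm·m/s
Steady-state rate R = (F_in − F_out)/L = (1641.51 − 854.88) / 149000 m = 5.279e-03 mm/s.
R = 5.279e-03 × 3600 = 19.0 mm/hr.
Over 6.3 h: total = 19.0 × 6.3 = 119.7 ≈ 120 mm.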